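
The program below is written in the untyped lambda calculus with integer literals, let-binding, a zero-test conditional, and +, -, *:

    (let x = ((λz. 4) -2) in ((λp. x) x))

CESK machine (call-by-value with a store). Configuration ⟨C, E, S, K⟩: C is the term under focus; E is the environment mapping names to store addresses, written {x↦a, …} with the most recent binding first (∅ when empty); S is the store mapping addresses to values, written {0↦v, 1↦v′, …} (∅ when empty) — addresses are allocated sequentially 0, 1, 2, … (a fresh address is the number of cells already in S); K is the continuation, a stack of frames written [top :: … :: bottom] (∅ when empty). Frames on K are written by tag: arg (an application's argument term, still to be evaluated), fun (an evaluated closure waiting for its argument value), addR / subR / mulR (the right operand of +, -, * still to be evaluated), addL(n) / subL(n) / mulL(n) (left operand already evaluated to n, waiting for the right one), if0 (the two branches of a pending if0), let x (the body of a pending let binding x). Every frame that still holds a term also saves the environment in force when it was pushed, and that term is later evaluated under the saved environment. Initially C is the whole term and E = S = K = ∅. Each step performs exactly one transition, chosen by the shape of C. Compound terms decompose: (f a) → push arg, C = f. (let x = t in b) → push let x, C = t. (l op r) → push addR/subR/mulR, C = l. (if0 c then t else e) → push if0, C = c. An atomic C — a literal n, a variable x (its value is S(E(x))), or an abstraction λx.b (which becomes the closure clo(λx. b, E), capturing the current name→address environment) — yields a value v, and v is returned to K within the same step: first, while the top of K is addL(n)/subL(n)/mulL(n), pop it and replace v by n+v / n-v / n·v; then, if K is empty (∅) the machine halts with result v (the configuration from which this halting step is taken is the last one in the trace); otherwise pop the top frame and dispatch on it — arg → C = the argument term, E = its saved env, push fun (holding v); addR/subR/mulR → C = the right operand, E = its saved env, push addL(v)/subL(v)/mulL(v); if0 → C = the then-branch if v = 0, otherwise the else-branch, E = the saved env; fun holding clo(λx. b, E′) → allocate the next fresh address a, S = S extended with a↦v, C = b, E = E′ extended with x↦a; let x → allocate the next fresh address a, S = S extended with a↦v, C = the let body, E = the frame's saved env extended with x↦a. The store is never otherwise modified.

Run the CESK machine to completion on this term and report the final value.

[0] <C=(let x = ((λz. 4) -2) in ((λp. x) x)), E=∅, S=∅, K=∅>
[1] <C=((λz. 4) -2), E=∅, S=∅, K=[let x]>
[2] <C=(λz. 4), E=∅, S=∅, K=[arg :: let x]>
[3] <C=-2, E=∅, S=∅, K=[fun :: let x]>
[4] <C=4, E={z↦0}, S={0↦-2}, K=[let x]>
[5] <C=((λp. x) x), E={x↦1}, S={0↦-2, 1↦4}, K=∅>
[6] <C=(λp. x), E={x↦1}, S={0↦-2, 1↦4}, K=[arg]>
[7] <C=x, E={x↦1}, S={0↦-2, 1↦4}, K=[fun]>
[8] <C=x, E={p↦2, x↦1}, S={0↦-2, 1↦4, 2↦4}, K=∅>
→ final value 4

Answer: 4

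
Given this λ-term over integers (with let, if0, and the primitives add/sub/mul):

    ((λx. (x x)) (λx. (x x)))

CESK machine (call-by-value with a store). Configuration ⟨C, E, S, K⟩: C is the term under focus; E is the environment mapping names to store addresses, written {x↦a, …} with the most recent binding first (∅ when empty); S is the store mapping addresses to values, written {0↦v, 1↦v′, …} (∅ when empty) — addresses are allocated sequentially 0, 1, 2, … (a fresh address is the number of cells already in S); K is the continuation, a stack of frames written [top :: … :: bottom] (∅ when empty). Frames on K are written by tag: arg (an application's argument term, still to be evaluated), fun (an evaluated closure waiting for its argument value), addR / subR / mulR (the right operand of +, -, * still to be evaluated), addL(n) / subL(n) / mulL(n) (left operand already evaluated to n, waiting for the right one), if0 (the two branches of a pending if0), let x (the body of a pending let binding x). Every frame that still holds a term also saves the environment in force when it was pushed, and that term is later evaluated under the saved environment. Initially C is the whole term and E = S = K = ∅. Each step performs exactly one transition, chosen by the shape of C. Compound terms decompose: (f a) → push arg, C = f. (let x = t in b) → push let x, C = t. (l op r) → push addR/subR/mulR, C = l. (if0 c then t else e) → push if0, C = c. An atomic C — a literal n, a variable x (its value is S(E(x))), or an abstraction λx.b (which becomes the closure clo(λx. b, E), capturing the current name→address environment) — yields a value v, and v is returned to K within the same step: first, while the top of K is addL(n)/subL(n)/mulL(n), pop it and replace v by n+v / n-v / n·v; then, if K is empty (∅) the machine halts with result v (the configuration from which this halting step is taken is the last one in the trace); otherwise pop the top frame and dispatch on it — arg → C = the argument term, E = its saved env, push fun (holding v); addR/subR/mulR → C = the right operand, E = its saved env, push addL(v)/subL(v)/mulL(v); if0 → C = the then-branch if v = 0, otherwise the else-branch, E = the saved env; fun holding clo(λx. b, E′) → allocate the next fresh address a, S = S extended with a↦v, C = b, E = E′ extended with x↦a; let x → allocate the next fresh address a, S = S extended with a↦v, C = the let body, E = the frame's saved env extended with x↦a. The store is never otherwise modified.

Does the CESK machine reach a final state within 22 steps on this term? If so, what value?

[0] <C=((λx. (x x)) (λx. (x x))), E=∅, S=∅, K=∅>
[1] <C=(λx. (x x)), E=∅, S=∅, K=[arg]>
[2] <C=(λx. (x x)), E=∅, S=∅, K=[fun]>
[3] <C=(x x), E={x↦0}, S={0↦clo(λx. (x x), ∅)}, K=∅>
[4] <C=x, E={x↦0}, S={0↦clo(λx. (x x), ∅)}, K=[arg]>
[5] <C=x, E={x↦0}, S={0↦clo(λx. (x x), ∅)}, K=[fun]>
[6] <C=(x x), E={x↦1}, S={0↦clo(λx. (x x), ∅), 1↦clo(λx. (x x), ∅)}, K=∅>
[7] <C=x, E={x↦1}, S={0↦clo(λx. (x x), ∅), 1↦clo(λx. (x x), ∅)}, K=[arg]>
[8] <C=x, E={x↦1}, S={0↦clo(λx. (x x), ∅), 1↦clo(λx. (x x), ∅)}, K=[fun]>
[9] <C=(x x), E={x↦2}, S={0↦clo(λx. (x x), ∅), 1↦clo(λx. (x x), ∅), 2↦clo(λx. (x x), ∅)}, K=∅>
[10] <C=x, E={x↦2}, S={0↦clo(λx. (x x), ∅), 1↦clo(λx. (x x), ∅), 2↦clo(λx. (x x), ∅)}, K=[arg]>
[11] <C=x, E={x↦2}, S={0↦clo(λx. (x x), ∅), 1↦clo(λx. (x x), ∅), 2↦clo(λx. (x x), ∅)}, K=[fun]>
[12] <C=(x x), E={x↦3}, S={0↦clo(λx. (x x), ∅), 1↦clo(λx. (x x), ∅), 2↦clo(λx. (x x), ∅), 3↦clo(λx. (x x), ∅)}, K=∅>
[13] <C=x, E={x↦3}, S={0↦clo(λx. (x x), ∅), 1↦clo(λx. (x x), ∅), 2↦clo(λx. (x x), ∅), 3↦clo(λx. (x x), ∅)}, K=[arg]>
[14] <C=x, E={x↦3}, S={0↦clo(λx. (x x), ∅), 1↦clo(λx. (x x), ∅), 2↦clo(λx. (x x), ∅), 3↦clo(λx. (x x), ∅)}, K=[fun]>
[15] <C=(x x), E={x↦4}, S={0↦clo(λx. (x x), ∅), 1↦clo(λx. (x x), ∅), 2↦clo(λx. (x x), ∅), 3↦clo(λx. (x x), ∅), 4↦clo(λx. (x x), ∅)}, K=∅>
[16] <C=x, E={x↦4}, S={0↦clo(λx. (x x), ∅), 1↦clo(λx. (x x), ∅), 2↦clo(λx. (x x), ∅), 3↦clo(λx. (x x), ∅), 4↦clo(λx. (x x), ∅)}, K=[arg]>
[17] <C=x, E={x↦4}, S={0↦clo(λx. (x x), ∅), 1↦clo(λx. (x x), ∅), 2↦clo(λx. (x x), ∅), 3↦clo(λx. (x x), ∅), 4↦clo(λx. (x x), ∅)}, K=[fun]>
[18] <C=(x x), E={x↦5}, S={0↦clo(λx. (x x), ∅), 1↦clo(λx. (x x), ∅), 2↦clo(λx. (x x), ∅), 3↦clo(λx. (x x), ∅), 4↦clo(λx. (x x), ∅), 5↦clo(λx. (x x), ∅)}, K=∅>
[19] <C=x, E={x↦5}, S={0↦clo(λx. (x x), ∅), 1↦clo(λx. (x x), ∅), 2↦clo(λx. (x x), ∅), 3↦clo(λx. (x x), ∅), 4↦clo(λx. (x x), ∅), 5↦clo(λx. (x x), ∅)}, K=[arg]>
[20] <C=x, E={x↦5}, S={0↦clo(λx. (x x), ∅), 1↦clo(λx. (x x), ∅), 2↦clo(λx. (x x), ∅), 3↦clo(λx. (x x), ∅), 4↦clo(λx. (x x), ∅), 5↦clo(λx. (x x), ∅)}, K=[fun]>
[21] <C=(x x), E={x↦6}, S={0↦clo(λx. (x x), ∅), 1↦clo(λx. (x x), ∅), 2↦clo(λx. (x x), ∅), 3↦clo(λx. (x x), ∅), 4↦clo(λx. (x x), ∅), 5↦clo(λx. (x x), ∅), 6↦clo(λx. (x x), ∅)}, K=∅>
[22] <C=x, E={x↦6}, S={0↦clo(λx. (x x), ∅), 1↦clo(λx. (x x), ∅), 2↦clo(λx. (x x), ∅), 3↦clo(λx. (x x), ∅), 4↦clo(λx. (x x), ∅), 5↦clo(λx. (x x), ∅), 6↦clo(λx. (x x), ∅)}, K=[arg]>
→ 22 transitions taken and the configuration is still not final: no result within 22 steps

Answer: DIVERGES (no final state within 22 steps)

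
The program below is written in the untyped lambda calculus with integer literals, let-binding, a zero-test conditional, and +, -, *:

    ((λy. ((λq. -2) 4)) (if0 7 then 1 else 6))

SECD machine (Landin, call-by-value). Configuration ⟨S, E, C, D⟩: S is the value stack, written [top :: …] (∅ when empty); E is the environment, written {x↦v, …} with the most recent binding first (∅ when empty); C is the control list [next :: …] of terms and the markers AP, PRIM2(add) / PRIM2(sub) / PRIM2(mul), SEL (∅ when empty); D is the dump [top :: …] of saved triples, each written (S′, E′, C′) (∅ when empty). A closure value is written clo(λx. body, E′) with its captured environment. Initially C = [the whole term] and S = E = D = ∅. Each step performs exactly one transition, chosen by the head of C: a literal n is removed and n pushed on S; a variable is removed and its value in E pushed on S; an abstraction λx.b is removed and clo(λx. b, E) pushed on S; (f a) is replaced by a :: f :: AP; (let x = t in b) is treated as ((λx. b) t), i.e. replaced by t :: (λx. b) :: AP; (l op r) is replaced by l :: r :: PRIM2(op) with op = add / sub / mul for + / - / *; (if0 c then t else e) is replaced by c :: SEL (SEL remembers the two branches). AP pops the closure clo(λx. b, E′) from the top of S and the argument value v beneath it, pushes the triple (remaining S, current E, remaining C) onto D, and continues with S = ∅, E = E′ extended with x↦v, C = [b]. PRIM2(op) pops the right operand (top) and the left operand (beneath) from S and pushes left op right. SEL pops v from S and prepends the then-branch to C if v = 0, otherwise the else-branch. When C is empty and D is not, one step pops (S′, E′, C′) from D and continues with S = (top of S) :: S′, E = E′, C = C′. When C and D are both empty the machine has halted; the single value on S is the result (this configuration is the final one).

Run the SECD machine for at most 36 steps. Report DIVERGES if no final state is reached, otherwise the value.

t=0: ⟨S=∅; E=∅; C=[((λy. ((λq. -2) 4)) (if0 7 then 1 else 6))]; D=∅⟩
t=1: ⟨S=∅; E=∅; C=[(if0 7 then 1 else 6) :: (λy. ((λq. -2) 4)) :: AP]; D=∅⟩
t=2: ⟨S=∅; E=∅; C=[7 :: SEL :: (λy. ((λq. -2) 4)) :: AP]; D=∅⟩
t=3: ⟨S=[7]; E=∅; C=[SEL :: (λy. ((λq. -2) 4)) :: AP]; D=∅⟩
t=4: ⟨S=∅; E=∅; C=[6 :: (λy. ((λq. -2) 4)) :: AP]; D=∅⟩
t=5: ⟨S=[6]; E=∅; C=[(λy. ((λq. -2) 4)) :: AP]; D=∅⟩
t=6: ⟨S=[clo(λy. ((λq. -2) 4), ∅) :: 6]; E=∅; C=[AP]; D=∅⟩
t=7: ⟨S=∅; E={y↦6}; C=[((λq. -2) 4)]; D=[(∅, ∅, ∅)]⟩
t=8: ⟨S=∅; E={y↦6}; C=[4 :: (λq. -2) :: AP]; D=[(∅, ∅, ∅)]⟩
t=9: ⟨S=[4]; E={y↦6}; C=[(λq. -2) :: AP]; D=[(∅, ∅, ∅)]⟩
t=10: ⟨S=[clo(λq. -2, {y↦6}) :: 4]; E={y↦6}; C=[AP]; D=[(∅, ∅, ∅)]⟩
t=11: ⟨S=∅; E={q↦4, y↦6}; C=[-2]; D=[(∅, {y↦6}, ∅) :: (∅, ∅, ∅)]⟩
t=12: ⟨S=[-2]; E={q↦4, y↦6}; C=∅; D=[(∅, {y↦6}, ∅) :: (∅, ∅, ∅)]⟩
t=13: ⟨S=[-2]; E={y↦6}; C=∅; D=[(∅, ∅, ∅)]⟩
t=14: ⟨S=[-2]; E=∅; C=∅; D=∅⟩
→ final value -2

Answer: -2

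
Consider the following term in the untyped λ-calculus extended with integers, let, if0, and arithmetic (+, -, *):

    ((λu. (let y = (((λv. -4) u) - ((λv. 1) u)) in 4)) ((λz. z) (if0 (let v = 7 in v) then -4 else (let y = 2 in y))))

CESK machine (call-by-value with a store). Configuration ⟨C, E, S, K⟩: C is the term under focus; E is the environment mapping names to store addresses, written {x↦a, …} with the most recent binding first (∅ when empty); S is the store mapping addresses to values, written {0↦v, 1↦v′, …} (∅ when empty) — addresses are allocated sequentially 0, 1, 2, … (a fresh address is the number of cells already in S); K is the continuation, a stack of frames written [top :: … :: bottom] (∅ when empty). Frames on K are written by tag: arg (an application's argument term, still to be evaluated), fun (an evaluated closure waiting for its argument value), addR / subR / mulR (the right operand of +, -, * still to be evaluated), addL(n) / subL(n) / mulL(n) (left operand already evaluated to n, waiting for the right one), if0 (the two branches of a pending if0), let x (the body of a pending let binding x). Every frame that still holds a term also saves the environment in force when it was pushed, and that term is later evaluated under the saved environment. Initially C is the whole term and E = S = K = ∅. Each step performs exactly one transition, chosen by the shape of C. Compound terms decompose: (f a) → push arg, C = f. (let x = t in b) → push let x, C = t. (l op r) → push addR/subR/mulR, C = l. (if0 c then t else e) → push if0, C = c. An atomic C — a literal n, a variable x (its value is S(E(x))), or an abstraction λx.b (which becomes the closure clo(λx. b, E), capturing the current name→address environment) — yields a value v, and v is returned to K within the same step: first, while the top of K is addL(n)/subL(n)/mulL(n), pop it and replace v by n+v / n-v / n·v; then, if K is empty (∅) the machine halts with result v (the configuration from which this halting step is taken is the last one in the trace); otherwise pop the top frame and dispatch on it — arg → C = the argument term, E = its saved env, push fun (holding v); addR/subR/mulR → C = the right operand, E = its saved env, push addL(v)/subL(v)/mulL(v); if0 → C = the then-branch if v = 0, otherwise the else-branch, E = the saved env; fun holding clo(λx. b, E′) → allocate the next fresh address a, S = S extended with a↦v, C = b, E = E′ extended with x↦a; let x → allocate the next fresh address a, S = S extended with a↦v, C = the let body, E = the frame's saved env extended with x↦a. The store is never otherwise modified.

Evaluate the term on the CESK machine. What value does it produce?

Answer: 4

Derivation:
step 0: ⟨C=((λu. (let y = (((λv. -4) u) - ((λv. 1) u)) in 4)) ((λz. z) (if0 (let v = 7 in v) then -4 else (let y = 2 in y)))); E=∅; S=∅; K=∅⟩
step 1: ⟨C=(λu. (let y = (((λv. -4) u) - ((λv. 1) u)) in 4)); E=∅; S=∅; K=[arg]⟩
step 2: ⟨C=((λz. z) (if0 (let v = 7 in v) then -4 else (let y = 2 in y))); E=∅; S=∅; K=[fun]⟩
step 3: ⟨C=(λz. z); E=∅; S=∅; K=[arg :: fun]⟩
step 4: ⟨C=(if0 (let v = 7 in v) then -4 else (let y = 2 in y)); E=∅; S=∅; K=[fun :: fun]⟩
step 5: ⟨C=(let v = 7 in v); E=∅; S=∅; K=[if0 :: fun :: fun]⟩
step 6: ⟨C=7; E=∅; S=∅; K=[let v :: if0 :: fun :: fun]⟩
step 7: ⟨C=v; E={v↦0}; S={0↦7}; K=[if0 :: fun :: fun]⟩
step 8: ⟨C=(let y = 2 in y); E=∅; S={0↦7}; K=[fun :: fun]⟩
step 9: ⟨C=2; E=∅; S={0↦7}; K=[let y :: fun :: fun]⟩
step 10: ⟨C=y; E={y↦1}; S={0↦7, 1↦2}; K=[fun :: fun]⟩
step 11: ⟨C=z; E={z↦2}; S={0↦7, 1↦2, 2↦2}; K=[fun]⟩
step 12: ⟨C=(let y = (((λv. -4) u) - ((λv. 1) u)) in 4); E={u↦3}; S={0↦7, 1↦2, 2↦2, 3↦2}; K=∅⟩
step 13: ⟨C=(((λv. -4) u) - ((λv. 1) u)); E={u↦3}; S={0↦7, 1↦2, 2↦2, 3↦2}; K=[let y]⟩
step 14: ⟨C=((λv. -4) u); E={u↦3}; S={0↦7, 1↦2, 2↦2, 3↦2}; K=[subR :: let y]⟩
step 15: ⟨C=(λv. -4); E={u↦3}; S={0↦7, 1↦2, 2↦2, 3↦2}; K=[arg :: subR :: let y]⟩
step 16: ⟨C=u; E={u↦3}; S={0↦7, 1↦2, 2↦2, 3↦2}; K=[fun :: subR :: let y]⟩
step 17: ⟨C=-4; E={v↦4, u↦3}; S={0↦7, 1↦2, 2↦2, 3↦2, 4↦2}; K=[subR :: let y]⟩
step 18: ⟨C=((λv. 1) u); E={u↦3}; S={0↦7, 1↦2, 2↦2, 3↦2, 4↦2}; K=[subL(-4) :: let y]⟩
step 19: ⟨C=(λv. 1); E={u↦3}; S={0↦7, 1↦2, 2↦2, 3↦2, 4↦2}; K=[arg :: subL(-4) :: let y]⟩
step 20: ⟨C=u; E={u↦3}; S={0↦7, 1↦2, 2↦2, 3↦2, 4↦2}; K=[fun :: subL(-4) :: let y]⟩
step 21: ⟨C=1; E={v↦5, u↦3}; S={0↦7, 1↦2, 2↦2, 3↦2, 4↦2, 5↦2}; K=[subL(-4) :: let y]⟩
step 22: ⟨C=4; E={y↦6, u↦3}; S={0↦7, 1↦2, 2↦2, 3↦2, 4↦2, 5↦2, 6↦-5}; K=∅⟩
→ final value 4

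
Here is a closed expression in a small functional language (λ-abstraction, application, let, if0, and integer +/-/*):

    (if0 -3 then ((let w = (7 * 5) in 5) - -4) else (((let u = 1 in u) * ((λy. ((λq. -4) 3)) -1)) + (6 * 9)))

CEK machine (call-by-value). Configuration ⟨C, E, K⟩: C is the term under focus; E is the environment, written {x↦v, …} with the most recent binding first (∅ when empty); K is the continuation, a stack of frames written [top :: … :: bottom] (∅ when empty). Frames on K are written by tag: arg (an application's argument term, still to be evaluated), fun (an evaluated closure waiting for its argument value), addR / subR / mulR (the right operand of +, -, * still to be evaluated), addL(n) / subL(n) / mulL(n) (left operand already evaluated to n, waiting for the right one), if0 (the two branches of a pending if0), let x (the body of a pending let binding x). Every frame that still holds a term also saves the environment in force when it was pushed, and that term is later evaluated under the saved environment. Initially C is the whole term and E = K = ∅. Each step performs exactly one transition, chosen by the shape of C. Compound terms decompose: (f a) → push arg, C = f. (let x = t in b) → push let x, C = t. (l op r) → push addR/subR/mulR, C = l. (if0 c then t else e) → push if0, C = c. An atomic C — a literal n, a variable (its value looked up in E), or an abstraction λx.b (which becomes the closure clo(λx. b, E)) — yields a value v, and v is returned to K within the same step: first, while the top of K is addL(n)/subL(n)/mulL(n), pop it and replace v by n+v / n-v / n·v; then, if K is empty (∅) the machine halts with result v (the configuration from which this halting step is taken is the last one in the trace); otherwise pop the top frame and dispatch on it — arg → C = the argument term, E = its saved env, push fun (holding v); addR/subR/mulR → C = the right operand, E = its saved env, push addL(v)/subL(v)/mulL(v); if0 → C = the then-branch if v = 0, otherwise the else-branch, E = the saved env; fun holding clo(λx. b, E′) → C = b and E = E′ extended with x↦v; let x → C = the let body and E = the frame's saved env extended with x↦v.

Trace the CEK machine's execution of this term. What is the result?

[0] [C=(if0 -3 then ((let w = (7 * 5) in 5) - -4) else (((let u = 1 in u) * ((λy. ((λq. -4) 3)) -1)) + (6 * 9))) | E=∅ | K=∅]
[1] [C=-3 | E=∅ | K=[if0]]
[2] [C=(((let u = 1 in u) * ((λy. ((λq. -4) 3)) -1)) + (6 * 9)) | E=∅ | K=∅]
[3] [C=((let u = 1 in u) * ((λy. ((λq. -4) 3)) -1)) | E=∅ | K=[addR]]
[4] [C=(let u = 1 in u) | E=∅ | K=[mulR :: addR]]
[5] [C=1 | E=∅ | K=[let u :: mulR :: addR]]
[6] [C=u | E={u↦1} | K=[mulR :: addR]]
[7] [C=((λy. ((λq. -4) 3)) -1) | E=∅ | K=[mulL(1) :: addR]]
[8] [C=(λy. ((λq. -4) 3)) | E=∅ | K=[arg :: mulL(1) :: addR]]
[9] [C=-1 | E=∅ | K=[fun :: mulL(1) :: addR]]
[10] [C=((λq. -4) 3) | E={y↦-1} | K=[mulL(1) :: addR]]
[11] [C=(λq. -4) | E={y↦-1} | K=[arg :: mulL(1) :: addR]]
[12] [C=3 | E={y↦-1} | K=[fun :: mulL(1) :: addR]]
[13] [C=-4 | E={q↦3, y↦-1} | K=[mulL(1) :: addR]]
[14] [C=(6 * 9) | E=∅ | K=[addL(-4)]]
[15] [C=6 | E=∅ | K=[mulR :: addL(-4)]]
[16] [C=9 | E=∅ | K=[mulL(6) :: addL(-4)]]
→ final value 50

Answer: 50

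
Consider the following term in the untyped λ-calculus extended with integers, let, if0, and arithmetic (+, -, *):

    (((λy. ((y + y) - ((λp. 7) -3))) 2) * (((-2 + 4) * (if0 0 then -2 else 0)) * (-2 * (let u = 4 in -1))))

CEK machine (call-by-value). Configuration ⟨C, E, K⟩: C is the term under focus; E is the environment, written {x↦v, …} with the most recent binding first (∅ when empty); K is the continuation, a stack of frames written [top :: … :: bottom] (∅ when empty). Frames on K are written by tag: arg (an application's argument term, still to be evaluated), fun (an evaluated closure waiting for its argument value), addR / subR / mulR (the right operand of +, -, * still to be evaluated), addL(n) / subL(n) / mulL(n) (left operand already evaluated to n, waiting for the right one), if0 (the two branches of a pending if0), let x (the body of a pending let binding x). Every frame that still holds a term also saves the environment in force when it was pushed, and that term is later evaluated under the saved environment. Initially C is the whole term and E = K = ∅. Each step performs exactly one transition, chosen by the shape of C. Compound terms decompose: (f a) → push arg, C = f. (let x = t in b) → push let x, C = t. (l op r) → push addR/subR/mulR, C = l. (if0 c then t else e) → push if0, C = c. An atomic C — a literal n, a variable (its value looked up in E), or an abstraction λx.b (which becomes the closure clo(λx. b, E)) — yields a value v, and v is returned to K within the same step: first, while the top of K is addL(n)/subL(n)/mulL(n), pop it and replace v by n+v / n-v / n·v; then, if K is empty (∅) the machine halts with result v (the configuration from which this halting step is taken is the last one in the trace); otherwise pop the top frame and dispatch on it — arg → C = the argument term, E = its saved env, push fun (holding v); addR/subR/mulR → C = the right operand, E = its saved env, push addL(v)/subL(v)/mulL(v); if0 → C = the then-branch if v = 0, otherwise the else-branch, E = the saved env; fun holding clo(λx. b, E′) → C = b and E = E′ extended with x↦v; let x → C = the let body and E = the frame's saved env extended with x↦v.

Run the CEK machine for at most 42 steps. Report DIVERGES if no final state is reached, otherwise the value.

0. [C=(((λy. ((y + y) - ((λp. 7) -3))) 2) * (((-2 + 4) * (if0 0 then -2 else 0)) * (-2 * (let u = 4 in -1)))) | E=∅ | K=∅]
1. [C=((λy. ((y + y) - ((λp. 7) -3))) 2) | E=∅ | K=[mulR]]
2. [C=(λy. ((y + y) - ((λp. 7) -3))) | E=∅ | K=[arg :: mulR]]
3. [C=2 | E=∅ | K=[fun :: mulR]]
4. [C=((y + y) - ((λp. 7) -3)) | E={y↦2} | K=[mulR]]
5. [C=(y + y) | E={y↦2} | K=[subR :: mulR]]
6. [C=y | E={y↦2} | K=[addR :: subR :: mulR]]
7. [C=y | E={y↦2} | K=[addL(2) :: subR :: mulR]]
8. [C=((λp. 7) -3) | E={y↦2} | K=[subL(4) :: mulR]]
9. [C=(λp. 7) | E={y↦2} | K=[arg :: subL(4) :: mulR]]
10. [C=-3 | E={y↦2} | K=[fun :: subL(4) :: mulR]]
11. [C=7 | E={p↦-3, y↦2} | K=[subL(4) :: mulR]]
12. [C=(((-2 + 4) * (if0 0 then -2 else 0)) * (-2 * (let u = 4 in -1))) | E=∅ | K=[mulL(-3)]]
13. [C=((-2 + 4) * (if0 0 then -2 else 0)) | E=∅ | K=[mulR :: mulL(-3)]]
14. [C=(-2 + 4) | E=∅ | K=[mulR :: mulR :: mulL(-3)]]
15. [C=-2 | E=∅ | K=[addR :: mulR :: mulR :: mulL(-3)]]
16. [C=4 | E=∅ | K=[addL(-2) :: mulR :: mulR :: mulL(-3)]]
17. [C=(if0 0 then -2 else 0) | E=∅ | K=[mulL(2) :: mulR :: mulL(-3)]]
18. [C=0 | E=∅ | K=[if0 :: mulL(2) :: mulR :: mulL(-3)]]
19. [C=-2 | E=∅ | K=[mulL(2) :: mulR :: mulL(-3)]]
20. [C=(-2 * (let u = 4 in -1)) | E=∅ | K=[mulL(-4) :: mulL(-3)]]
21. [C=-2 | E=∅ | K=[mulR :: mulL(-4) :: mulL(-3)]]
22. [C=(let u = 4 in -1) | E=∅ | K=[mulL(-2) :: mulL(-4) :: mulL(-3)]]
23. [C=4 | E=∅ | K=[let u :: mulL(-2) :: mulL(-4) :: mulL(-3)]]
24. [C=-1 | E={u↦4} | K=[mulL(-2) :: mulL(-4) :: mulL(-3)]]
→ final value 24

Answer: 24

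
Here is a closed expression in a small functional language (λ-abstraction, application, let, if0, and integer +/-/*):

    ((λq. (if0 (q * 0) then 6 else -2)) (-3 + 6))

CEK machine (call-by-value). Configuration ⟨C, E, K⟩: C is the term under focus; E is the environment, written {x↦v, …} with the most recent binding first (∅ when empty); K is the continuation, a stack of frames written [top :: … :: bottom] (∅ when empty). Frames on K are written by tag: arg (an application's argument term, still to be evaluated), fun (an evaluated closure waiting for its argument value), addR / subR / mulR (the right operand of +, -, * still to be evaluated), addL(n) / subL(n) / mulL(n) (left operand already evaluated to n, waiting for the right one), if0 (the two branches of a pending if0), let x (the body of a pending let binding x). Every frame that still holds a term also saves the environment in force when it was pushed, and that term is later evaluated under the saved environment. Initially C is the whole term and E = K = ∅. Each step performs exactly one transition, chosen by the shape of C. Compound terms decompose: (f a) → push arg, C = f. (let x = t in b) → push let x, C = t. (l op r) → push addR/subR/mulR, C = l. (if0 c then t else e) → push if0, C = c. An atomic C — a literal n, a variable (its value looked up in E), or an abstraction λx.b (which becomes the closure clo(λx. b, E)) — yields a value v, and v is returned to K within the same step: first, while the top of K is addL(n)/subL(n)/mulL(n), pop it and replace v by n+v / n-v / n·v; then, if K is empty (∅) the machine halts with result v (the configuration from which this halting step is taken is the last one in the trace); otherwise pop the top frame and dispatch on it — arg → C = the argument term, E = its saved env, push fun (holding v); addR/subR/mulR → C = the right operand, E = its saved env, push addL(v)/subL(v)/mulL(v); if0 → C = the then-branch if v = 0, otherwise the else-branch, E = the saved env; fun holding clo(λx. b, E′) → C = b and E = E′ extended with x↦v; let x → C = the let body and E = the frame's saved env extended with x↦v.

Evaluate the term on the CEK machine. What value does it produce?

[0] ⟨C=((λq. (if0 (q * 0) then 6 else -2)) (-3 + 6)); E=∅; K=∅⟩
[1] ⟨C=(λq. (if0 (q * 0) then 6 else -2)); E=∅; K=[arg]⟩
[2] ⟨C=(-3 + 6); E=∅; K=[fun]⟩
[3] ⟨C=-3; E=∅; K=[addR :: fun]⟩
[4] ⟨C=6; E=∅; K=[addL(-3) :: fun]⟩
[5] ⟨C=(if0 (q * 0) then 6 else -2); E={q↦3}; K=∅⟩
[6] ⟨C=(q * 0); E={q↦3}; K=[if0]⟩
[7] ⟨C=q; E={q↦3}; K=[mulR :: if0]⟩
[8] ⟨C=0; E={q↦3}; K=[mulL(3) :: if0]⟩
[9] ⟨C=6; E={q↦3}; K=∅⟩
→ final value 6

Answer: 6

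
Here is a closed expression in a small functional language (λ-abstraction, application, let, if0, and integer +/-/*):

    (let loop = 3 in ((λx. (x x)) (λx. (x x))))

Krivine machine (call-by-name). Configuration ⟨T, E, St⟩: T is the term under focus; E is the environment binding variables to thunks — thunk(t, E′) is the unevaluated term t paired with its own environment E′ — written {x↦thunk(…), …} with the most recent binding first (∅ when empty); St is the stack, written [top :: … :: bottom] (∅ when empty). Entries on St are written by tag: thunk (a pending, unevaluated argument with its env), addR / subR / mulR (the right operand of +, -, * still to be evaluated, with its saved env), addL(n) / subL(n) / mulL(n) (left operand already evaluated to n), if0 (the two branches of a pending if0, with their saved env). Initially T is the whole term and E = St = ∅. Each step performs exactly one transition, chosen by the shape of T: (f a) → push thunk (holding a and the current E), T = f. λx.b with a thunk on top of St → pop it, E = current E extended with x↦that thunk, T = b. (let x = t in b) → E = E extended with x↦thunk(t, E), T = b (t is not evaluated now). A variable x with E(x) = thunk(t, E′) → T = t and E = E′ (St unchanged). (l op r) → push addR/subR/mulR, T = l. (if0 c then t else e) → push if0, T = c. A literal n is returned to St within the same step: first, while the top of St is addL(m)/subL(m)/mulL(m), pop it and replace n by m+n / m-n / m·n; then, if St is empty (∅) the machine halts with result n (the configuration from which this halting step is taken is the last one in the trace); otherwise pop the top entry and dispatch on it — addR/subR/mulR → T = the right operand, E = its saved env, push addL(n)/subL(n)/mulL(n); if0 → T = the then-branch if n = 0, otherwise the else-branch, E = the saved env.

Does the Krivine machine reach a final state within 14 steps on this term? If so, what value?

Answer: DIVERGES (no final state within 14 steps)

Execution trace:
0. ⟨T=(let loop = 3 in ((λx. (x x)) (λx. (x x)))); E=∅; St=∅⟩
1. ⟨T=((λx. (x x)) (λx. (x x))); E={loop↦thunk(3, ∅)}; St=∅⟩
2. ⟨T=(λx. (x x)); E={loop↦thunk(3, ∅)}; St=[thunk]⟩
3. ⟨T=(x x); E={x↦thunk((λx. (x x)), {loop↦thunk(3, ∅)}), loop↦thunk(3, ∅)}; St=∅⟩
4. ⟨T=x; E={x↦thunk((λx. (x x)), {loop↦thunk(3, ∅)}), loop↦thunk(3, ∅)}; St=[thunk]⟩
5. ⟨T=(λx. (x x)); E={loop↦thunk(3, ∅)}; St=[thunk]⟩
6. ⟨T=(x x); E={x↦thunk(x, {x↦thunk((λx. (x x)), {loop↦thunk(3, ∅)}), loop↦thunk(3, ∅)}), loop↦thunk(3, ∅)}; St=∅⟩
7. ⟨T=x; E={x↦thunk(x, {x↦thunk((λx. (x x)), {loop↦thunk(3, ∅)}), loop↦thunk(3, ∅)}), loop↦thunk(3, ∅)}; St=[thunk]⟩
8. ⟨T=x; E={x↦thunk((λx. (x x)), {loop↦thunk(3, ∅)}), loop↦thunk(3, ∅)}; St=[thunk]⟩
9. ⟨T=(λx. (x x)); E={loop↦thunk(3, ∅)}; St=[thunk]⟩
10. ⟨T=(x x); E={x↦thunk(x, {x↦thunk(x, {x↦thunk((λx. (x x)), {loop↦thunk(3, ∅)}), loop↦thunk(3, ∅)}), loop↦thunk(3, ∅)}), loop↦thunk(3, ∅)}; St=∅⟩
11. ⟨T=x; E={x↦thunk(x, {x↦thunk(x, {x↦thunk((λx. (x x)), {loop↦thunk(3, ∅)}), loop↦thunk(3, ∅)}), loop↦thunk(3, ∅)}), loop↦thunk(3, ∅)}; St=[thunk]⟩
12. ⟨T=x; E={x↦thunk(x, {x↦thunk((λx. (x x)), {loop↦thunk(3, ∅)}), loop↦thunk(3, ∅)}), loop↦thunk(3, ∅)}; St=[thunk]⟩
13. ⟨T=x; E={x↦thunk((λx. (x x)), {loop↦thunk(3, ∅)}), loop↦thunk(3, ∅)}; St=[thunk]⟩
14. ⟨T=(λx. (x x)); E={loop↦thunk(3, ∅)}; St=[thunk]⟩
→ 14 transitions taken and the configuration is still not final: no result within 14 steps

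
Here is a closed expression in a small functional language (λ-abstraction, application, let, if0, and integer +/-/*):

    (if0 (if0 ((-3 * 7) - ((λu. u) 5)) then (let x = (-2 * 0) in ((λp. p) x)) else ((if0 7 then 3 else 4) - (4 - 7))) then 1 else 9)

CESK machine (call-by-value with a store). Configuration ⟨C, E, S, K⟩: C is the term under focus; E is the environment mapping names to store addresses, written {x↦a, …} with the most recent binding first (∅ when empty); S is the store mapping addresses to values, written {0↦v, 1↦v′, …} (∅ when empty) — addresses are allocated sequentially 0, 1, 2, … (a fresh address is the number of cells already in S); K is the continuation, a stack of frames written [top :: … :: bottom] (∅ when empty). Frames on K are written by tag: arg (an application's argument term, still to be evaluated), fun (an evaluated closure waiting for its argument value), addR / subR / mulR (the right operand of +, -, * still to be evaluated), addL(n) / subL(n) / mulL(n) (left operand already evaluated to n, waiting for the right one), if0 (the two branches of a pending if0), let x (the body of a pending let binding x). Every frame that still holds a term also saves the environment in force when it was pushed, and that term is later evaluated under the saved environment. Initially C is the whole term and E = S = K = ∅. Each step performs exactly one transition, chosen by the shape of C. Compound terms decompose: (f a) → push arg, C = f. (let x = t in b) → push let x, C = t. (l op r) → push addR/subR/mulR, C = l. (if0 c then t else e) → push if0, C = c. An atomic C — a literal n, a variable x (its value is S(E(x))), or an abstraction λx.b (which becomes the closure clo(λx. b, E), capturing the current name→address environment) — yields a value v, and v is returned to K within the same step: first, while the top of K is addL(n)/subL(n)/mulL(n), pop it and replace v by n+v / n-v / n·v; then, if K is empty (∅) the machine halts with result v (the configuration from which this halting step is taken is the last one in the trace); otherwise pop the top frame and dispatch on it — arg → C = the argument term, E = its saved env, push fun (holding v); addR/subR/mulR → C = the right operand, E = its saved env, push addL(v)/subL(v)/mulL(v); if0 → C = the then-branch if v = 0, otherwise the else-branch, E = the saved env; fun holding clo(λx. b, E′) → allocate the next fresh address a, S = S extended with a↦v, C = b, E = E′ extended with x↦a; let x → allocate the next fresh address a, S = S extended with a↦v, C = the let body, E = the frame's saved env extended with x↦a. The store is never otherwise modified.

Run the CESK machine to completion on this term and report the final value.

Answer: 9

Execution trace:
0. <C=(if0 (if0 ((-3 * 7) - ((λu. u) 5)) then (let x = (-2 * 0) in ((λp. p) x)) else ((if0 7 then 3 else 4) - (4 - 7))) then 1 else 9), E=∅, S=∅, K=∅>
1. <C=(if0 ((-3 * 7) - ((λu. u) 5)) then (let x = (-2 * 0) in ((λp. p) x)) else ((if0 7 then 3 else 4) - (4 - 7))), E=∅, S=∅, K=[if0]>
2. <C=((-3 * 7) - ((λu. u) 5)), E=∅, S=∅, K=[if0 :: if0]>
3. <C=(-3 * 7), E=∅, S=∅, K=[subR :: if0 :: if0]>
4. <C=-3, E=∅, S=∅, K=[mulR :: subR :: if0 :: if0]>
5. <C=7, E=∅, S=∅, K=[mulL(-3) :: subR :: if0 :: if0]>
6. <C=((λu. u) 5), E=∅, S=∅, K=[subL(-21) :: if0 :: if0]>
7. <C=(λu. u), E=∅, S=∅, K=[arg :: subL(-21) :: if0 :: if0]>
8. <C=5, E=∅, S=∅, K=[fun :: subL(-21) :: if0 :: if0]>
9. <C=u, E={u↦0}, S={0↦5}, K=[subL(-21) :: if0 :: if0]>
10. <C=((if0 7 then 3 else 4) - (4 - 7)), E=∅, S={0↦5}, K=[if0]>
11. <C=(if0 7 then 3 else 4), E=∅, S={0↦5}, K=[subR :: if0]>
12. <C=7, E=∅, S={0↦5}, K=[if0 :: subR :: if0]>
13. <C=4, E=∅, S={0↦5}, K=[subR :: if0]>
14. <C=(4 - 7), E=∅, S={0↦5}, K=[subL(4) :: if0]>
15. <C=4, E=∅, S={0↦5}, K=[subR :: subL(4) :: if0]>
16. <C=7, E=∅, S={0↦5}, K=[subL(4) :: subL(4) :: if0]>
17. <C=9, E=∅, S={0↦5}, K=∅>
→ final value 9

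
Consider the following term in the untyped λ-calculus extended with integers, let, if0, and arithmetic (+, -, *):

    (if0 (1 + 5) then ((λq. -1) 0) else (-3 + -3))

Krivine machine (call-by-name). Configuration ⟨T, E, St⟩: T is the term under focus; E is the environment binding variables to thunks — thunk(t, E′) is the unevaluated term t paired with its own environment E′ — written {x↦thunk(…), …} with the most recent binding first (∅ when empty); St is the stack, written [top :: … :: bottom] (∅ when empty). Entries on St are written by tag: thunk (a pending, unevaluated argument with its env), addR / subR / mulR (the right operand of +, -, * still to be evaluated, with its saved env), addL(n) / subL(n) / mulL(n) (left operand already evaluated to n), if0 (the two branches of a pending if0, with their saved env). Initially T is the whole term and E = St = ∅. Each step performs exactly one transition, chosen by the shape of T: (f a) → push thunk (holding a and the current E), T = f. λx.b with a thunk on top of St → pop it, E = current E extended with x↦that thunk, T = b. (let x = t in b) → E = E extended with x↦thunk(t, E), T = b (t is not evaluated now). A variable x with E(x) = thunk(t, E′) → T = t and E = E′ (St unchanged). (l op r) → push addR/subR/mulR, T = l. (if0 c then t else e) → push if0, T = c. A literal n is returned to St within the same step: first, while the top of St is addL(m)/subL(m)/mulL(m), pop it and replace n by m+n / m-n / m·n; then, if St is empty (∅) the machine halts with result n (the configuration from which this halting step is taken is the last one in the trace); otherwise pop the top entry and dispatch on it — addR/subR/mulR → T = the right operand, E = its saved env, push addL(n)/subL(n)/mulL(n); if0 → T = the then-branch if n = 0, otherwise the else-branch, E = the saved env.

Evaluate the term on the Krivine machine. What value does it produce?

Answer: -6

Execution trace:
[0] <T=(if0 (1 + 5) then ((λq. -1) 0) else (-3 + -3)), E=∅, St=∅>
[1] <T=(1 + 5), E=∅, St=[if0]>
[2] <T=1, E=∅, St=[addR :: if0]>
[3] <T=5, E=∅, St=[addL(1) :: if0]>
[4] <T=(-3 + -3), E=∅, St=∅>
[5] <T=-3, E=∅, St=[addR]>
[6] <T=-3, E=∅, St=[addL(-3)]>
→ final value -6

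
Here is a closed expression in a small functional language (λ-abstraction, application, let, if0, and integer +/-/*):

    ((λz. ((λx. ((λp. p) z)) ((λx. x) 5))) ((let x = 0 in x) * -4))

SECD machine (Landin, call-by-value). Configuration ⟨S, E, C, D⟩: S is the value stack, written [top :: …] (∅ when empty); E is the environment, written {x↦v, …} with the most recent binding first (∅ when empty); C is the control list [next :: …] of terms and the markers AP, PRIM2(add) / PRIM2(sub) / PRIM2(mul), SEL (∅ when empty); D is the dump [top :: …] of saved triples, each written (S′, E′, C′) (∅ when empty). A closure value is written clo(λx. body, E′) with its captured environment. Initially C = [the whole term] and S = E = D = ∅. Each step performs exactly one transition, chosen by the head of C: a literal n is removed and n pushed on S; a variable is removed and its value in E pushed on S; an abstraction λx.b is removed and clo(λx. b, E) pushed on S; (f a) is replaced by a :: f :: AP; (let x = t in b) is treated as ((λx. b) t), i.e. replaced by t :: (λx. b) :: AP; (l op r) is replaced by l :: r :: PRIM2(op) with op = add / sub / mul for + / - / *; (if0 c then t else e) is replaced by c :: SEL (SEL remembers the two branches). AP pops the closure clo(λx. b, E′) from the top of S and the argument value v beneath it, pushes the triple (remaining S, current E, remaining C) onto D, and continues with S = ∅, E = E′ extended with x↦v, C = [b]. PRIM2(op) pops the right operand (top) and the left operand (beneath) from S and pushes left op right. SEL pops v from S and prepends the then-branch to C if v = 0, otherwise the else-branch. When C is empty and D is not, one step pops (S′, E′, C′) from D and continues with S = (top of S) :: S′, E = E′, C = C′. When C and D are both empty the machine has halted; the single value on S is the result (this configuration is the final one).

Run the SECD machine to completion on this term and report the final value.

Answer: 0

Derivation:
0. <S=∅, E=∅, C=[((λz. ((λx. ((λp. p) z)) ((λx. x) 5))) ((let x = 0 in x) * -4))], D=∅>
1. <S=∅, E=∅, C=[((let x = 0 in x) * -4) :: (λz. ((λx. ((λp. p) z)) ((λx. x) 5))) :: AP], D=∅>
2. <S=∅, E=∅, C=[(let x = 0 in x) :: -4 :: PRIM2(mul) :: (λz. ((λx. ((λp. p) z)) ((λx. x) 5))) :: AP], D=∅>
3. <S=∅, E=∅, C=[0 :: (λx. x) :: AP :: -4 :: PRIM2(mul) :: (λz. ((λx. ((λp. p) z)) ((λx. x) 5))) :: AP], D=∅>
4. <S=[0], E=∅, C=[(λx. x) :: AP :: -4 :: PRIM2(mul) :: (λz. ((λx. ((λp. p) z)) ((λx. x) 5))) :: AP], D=∅>
5. <S=[clo(λx. x, ∅) :: 0], E=∅, C=[AP :: -4 :: PRIM2(mul) :: (λz. ((λx. ((λp. p) z)) ((λx. x) 5))) :: AP], D=∅>
6. <S=∅, E={x↦0}, C=[x], D=[(∅, ∅, [-4 :: PRIM2(mul) :: (λz. ((λx. ((λp. p) z)) ((λx. x) 5))) :: AP])]>
7. <S=[0], E={x↦0}, C=∅, D=[(∅, ∅, [-4 :: PRIM2(mul) :: (λz. ((λx. ((λp. p) z)) ((λx. x) 5))) :: AP])]>
8. <S=[0], E=∅, C=[-4 :: PRIM2(mul) :: (λz. ((λx. ((λp. p) z)) ((λx. x) 5))) :: AP], D=∅>
9. <S=[-4 :: 0], E=∅, C=[PRIM2(mul) :: (λz. ((λx. ((λp. p) z)) ((λx. x) 5))) :: AP], D=∅>
10. <S=[0], E=∅, C=[(λz. ((λx. ((λp. p) z)) ((λx. x) 5))) :: AP], D=∅>
11. <S=[clo(λz. ((λx. ((λp. p) z)) ((λx. x) 5)), ∅) :: 0], E=∅, C=[AP], D=∅>
12. <S=∅, E={z↦0}, C=[((λx. ((λp. p) z)) ((λx. x) 5))], D=[(∅, ∅, ∅)]>
13. <S=∅, E={z↦0}, C=[((λx. x) 5) :: (λx. ((λp. p) z)) :: AP], D=[(∅, ∅, ∅)]>
14. <S=∅, E={z↦0}, C=[5 :: (λx. x) :: AP :: (λx. ((λp. p) z)) :: AP], D=[(∅, ∅, ∅)]>
15. <S=[5], E={z↦0}, C=[(λx. x) :: AP :: (λx. ((λp. p) z)) :: AP], D=[(∅, ∅, ∅)]>
16. <S=[clo(λx. x, {z↦0}) :: 5], E={z↦0}, C=[AP :: (λx. ((λp. p) z)) :: AP], D=[(∅, ∅, ∅)]>
17. <S=∅, E={x↦5, z↦0}, C=[x], D=[(∅, {z↦0}, [(λx. ((λp. p) z)) :: AP]) :: (∅, ∅, ∅)]>
18. <S=[5], E={x↦5, z↦0}, C=∅, D=[(∅, {z↦0}, [(λx. ((λp. p) z)) :: AP]) :: (∅, ∅, ∅)]>
19. <S=[5], E={z↦0}, C=[(λx. ((λp. p) z)) :: AP], D=[(∅, ∅, ∅)]>
20. <S=[clo(λx. ((λp. p) z), {z↦0}) :: 5], E={z↦0}, C=[AP], D=[(∅, ∅, ∅)]>
21. <S=∅, E={x↦5, z↦0}, C=[((λp. p) z)], D=[(∅, {z↦0}, ∅) :: (∅, ∅, ∅)]>
22. <S=∅, E={x↦5, z↦0}, C=[z :: (λp. p) :: AP], D=[(∅, {z↦0}, ∅) :: (∅, ∅, ∅)]>
23. <S=[0], E={x↦5, z↦0}, C=[(λp. p) :: AP], D=[(∅, {z↦0}, ∅) :: (∅, ∅, ∅)]>
24. <S=[clo(λp. p, {x↦5, z↦0}) :: 0], E={x↦5, z↦0}, C=[AP], D=[(∅, {z↦0}, ∅) :: (∅, ∅, ∅)]>
25. <S=∅, E={p↦0, x↦5, z↦0}, C=[p], D=[(∅, {x↦5, z↦0}, ∅) :: (∅, {z↦0}, ∅) :: (∅, ∅, ∅)]>
26. <S=[0], E={p↦0, x↦5, z↦0}, C=∅, D=[(∅, {x↦5, z↦0}, ∅) :: (∅, {z↦0}, ∅) :: (∅, ∅, ∅)]>
27. <S=[0], E={x↦5, z↦0}, C=∅, D=[(∅, {z↦0}, ∅) :: (∅, ∅, ∅)]>
28. <S=[0], E={z↦0}, C=∅, D=[(∅, ∅, ∅)]>
29. <S=[0], E=∅, C=∅, D=∅>
→ final value 0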